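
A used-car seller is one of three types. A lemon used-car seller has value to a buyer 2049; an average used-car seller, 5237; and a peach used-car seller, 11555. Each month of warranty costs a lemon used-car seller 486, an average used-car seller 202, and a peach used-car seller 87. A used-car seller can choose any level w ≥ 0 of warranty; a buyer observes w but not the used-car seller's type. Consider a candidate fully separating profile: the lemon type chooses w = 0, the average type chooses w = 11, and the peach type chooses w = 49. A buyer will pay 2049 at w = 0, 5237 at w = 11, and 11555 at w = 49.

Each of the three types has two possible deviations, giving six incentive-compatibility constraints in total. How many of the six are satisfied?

6

Peach (own payoff 11555 − 87×49 = 7292): to w=0 gives 2049 → no gain ✓; to w=11 gives 5237 − 87×11 = 4280 → no gain ✓.
Average (own payoff 5237 − 202×11 = 3015): to w=0 gives 2049 → no gain ✓; to w=49 gives 11555 − 202×49 = 1657 → no gain ✓.
Lemon (own payoff 2049): to w=11 gives 5237 − 486×11 = -109 → no gain ✓; to w=49 gives 11555 − 486×49 = -12259 → no gain ✓.
6 of the 6 constraints hold; this profile is a separating equilibrium.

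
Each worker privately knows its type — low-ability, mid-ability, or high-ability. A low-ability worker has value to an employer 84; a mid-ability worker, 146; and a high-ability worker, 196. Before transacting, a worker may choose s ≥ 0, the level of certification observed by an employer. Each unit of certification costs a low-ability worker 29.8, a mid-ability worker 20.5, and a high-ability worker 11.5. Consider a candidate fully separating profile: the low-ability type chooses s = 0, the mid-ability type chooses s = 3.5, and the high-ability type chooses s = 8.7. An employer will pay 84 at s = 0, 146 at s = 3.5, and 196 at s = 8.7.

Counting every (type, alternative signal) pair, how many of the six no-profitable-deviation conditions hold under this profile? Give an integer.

4

High-ability (own payoff 196 − 11.5×8.7 = 95.95): to s=0 gives 84 → no gain ✓; to s=3.5 gives 146 − 11.5×3.5 = 105.75 → profitable ✗.
Mid-ability (own payoff 146 − 20.5×3.5 = 74.25): to s=0 gives 84 → profitable ✗; to s=8.7 gives 196 − 20.5×8.7 = 17.65 → no gain ✓.
Low-ability (own payoff 84): to s=3.5 gives 146 − 29.8×3.5 = 41.7 → no gain ✓; to s=8.7 gives 196 − 29.8×8.7 = -63.26 → no gain ✓.
4 of the 6 constraints hold; not an equilibrium.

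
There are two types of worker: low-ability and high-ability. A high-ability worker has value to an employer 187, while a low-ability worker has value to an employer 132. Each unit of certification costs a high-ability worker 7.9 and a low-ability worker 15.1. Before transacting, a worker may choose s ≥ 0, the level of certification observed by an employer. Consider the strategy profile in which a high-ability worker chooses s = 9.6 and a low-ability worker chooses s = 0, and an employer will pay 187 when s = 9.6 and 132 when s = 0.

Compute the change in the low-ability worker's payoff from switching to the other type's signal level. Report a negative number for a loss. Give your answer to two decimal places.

-89.96

Playing s = 0 the low-ability worker receives 132.
Deviating to s = 9.6 brings payment 187 at cost 15.1 × 9.6 = 144.96, netting 42.04.
Gain from deviating: 42.04 − 132 = -89.96.
The gain is negative, so the low-ability type's incentive-compatibility constraint is satisfied.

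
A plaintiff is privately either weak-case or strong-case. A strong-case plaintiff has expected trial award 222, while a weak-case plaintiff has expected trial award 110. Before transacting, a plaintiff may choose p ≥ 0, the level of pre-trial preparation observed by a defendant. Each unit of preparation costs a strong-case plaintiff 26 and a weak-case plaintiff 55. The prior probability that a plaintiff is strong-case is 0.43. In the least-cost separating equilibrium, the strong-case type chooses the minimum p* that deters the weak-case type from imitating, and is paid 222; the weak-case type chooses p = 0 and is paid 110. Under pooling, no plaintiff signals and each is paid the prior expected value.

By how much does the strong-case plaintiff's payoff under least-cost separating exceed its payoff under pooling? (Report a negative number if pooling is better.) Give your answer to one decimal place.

10.9

Least-cost separating signal: p* solves 110 = 222 − 55·p*, so p* = (222 − 110)/55 ≈ 2.0364.
Strong-case type's separating payoff: 222 − 26 × p* = 222 − 26 × (222 − 110)/55 = 222 − 2912/55 ≈ 169.055.
Pooling payoff: 0.43 × 222 + 0.57 × 110 = 158.16.
Difference: 169.055 − 158.16 = 10.895, i.e. 10.9 to one decimal place.
The strong-case type prefers to separate.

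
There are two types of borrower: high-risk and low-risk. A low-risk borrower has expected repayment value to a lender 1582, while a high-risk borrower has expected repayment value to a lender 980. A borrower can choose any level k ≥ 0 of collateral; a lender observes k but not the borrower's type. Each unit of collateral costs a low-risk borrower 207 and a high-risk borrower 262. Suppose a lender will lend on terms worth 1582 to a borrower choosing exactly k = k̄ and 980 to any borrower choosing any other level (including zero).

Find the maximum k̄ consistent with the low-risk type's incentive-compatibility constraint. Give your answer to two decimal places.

Choosing k̄ yields the low-risk type 1582 − 207·k̄; choosing zero yields 980.
The low-risk type is indifferent at 1582 − 207·k̄ = 980, i.e. k̄ = (1582 − 980) / 207 ≈ 2.91.
For any k̄ above 2.91 the low-risk type would rather pool at zero, so separation collapses.

2.91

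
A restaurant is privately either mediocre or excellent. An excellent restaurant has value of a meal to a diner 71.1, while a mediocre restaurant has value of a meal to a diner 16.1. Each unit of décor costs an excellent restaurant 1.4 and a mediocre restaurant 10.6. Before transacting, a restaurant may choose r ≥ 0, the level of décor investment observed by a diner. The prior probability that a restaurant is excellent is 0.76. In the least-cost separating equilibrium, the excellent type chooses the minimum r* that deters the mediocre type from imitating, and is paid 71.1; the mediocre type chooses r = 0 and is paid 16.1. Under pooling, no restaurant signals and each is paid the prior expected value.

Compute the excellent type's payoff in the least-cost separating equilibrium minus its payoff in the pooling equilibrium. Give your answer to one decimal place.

5.9

Least-cost separating signal: r* solves 16.1 = 71.1 − 10.6·r*, so r* = (71.1 − 16.1)/10.6 ≈ 5.1887.
Excellent type's separating payoff: 71.1 − 1.4 × r* = 71.1 − 1.4 × (71.1 − 16.1)/10.6 = 71.1 − 77/10.6 ≈ 63.836.
Pooling payoff: 0.76 × 71.1 + 0.24 × 16.1 = 57.9.
Difference: 63.836 − 57.9 = 5.936, i.e. 5.9 to one decimal place.
The excellent type prefers to separate.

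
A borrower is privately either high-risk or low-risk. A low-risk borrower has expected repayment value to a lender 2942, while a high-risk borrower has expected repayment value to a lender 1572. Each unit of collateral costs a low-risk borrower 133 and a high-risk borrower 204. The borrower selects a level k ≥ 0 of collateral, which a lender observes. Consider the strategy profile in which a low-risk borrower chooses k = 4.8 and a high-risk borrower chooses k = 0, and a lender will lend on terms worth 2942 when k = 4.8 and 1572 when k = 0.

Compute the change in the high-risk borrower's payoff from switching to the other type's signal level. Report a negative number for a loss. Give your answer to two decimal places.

390.80

Playing k = 0 the high-risk borrower receives 1572.
Deviating to k = 4.8 brings payment 2942 at cost 204 × 4.8 = 979.2, netting 1962.8.
Gain from deviating: 1962.8 − 1572 = 390.80.
The gain is positive, so the high-risk type's incentive-compatibility constraint is violated — this profile is not a separating equilibrium.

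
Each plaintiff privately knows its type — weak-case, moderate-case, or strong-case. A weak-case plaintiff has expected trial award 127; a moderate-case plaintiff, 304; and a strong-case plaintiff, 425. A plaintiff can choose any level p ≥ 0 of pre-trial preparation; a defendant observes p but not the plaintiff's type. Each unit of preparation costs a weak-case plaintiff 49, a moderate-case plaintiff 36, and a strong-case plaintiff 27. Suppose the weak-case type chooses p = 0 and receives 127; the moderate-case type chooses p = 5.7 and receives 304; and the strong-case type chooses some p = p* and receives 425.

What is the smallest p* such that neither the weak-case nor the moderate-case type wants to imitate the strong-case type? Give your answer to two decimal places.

9.06

Moderate-case type (on-path payoff 304 − 36×5.7 = 98.8) won't mimic when 98.8 ≥ 425 − 36·p*, i.e. p* ≥ 9.06.
Weak-case type (on-path payoff 127) won't mimic when 127 ≥ 425 − 49·p*, i.e. p* ≥ 6.08.
Both must hold, so p* = max(6.08, 9.06) = 9.06. The moderate-case type's constraint binds.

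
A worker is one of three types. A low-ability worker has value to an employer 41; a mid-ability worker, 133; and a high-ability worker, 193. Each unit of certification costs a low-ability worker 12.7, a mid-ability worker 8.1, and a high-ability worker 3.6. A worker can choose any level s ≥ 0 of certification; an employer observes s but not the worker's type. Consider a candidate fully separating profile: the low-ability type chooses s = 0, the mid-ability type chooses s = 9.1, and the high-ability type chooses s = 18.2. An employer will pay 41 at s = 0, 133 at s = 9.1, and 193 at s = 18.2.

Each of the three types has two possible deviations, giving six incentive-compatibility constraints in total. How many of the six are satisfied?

6

High-ability (own payoff 193 − 3.6×18.2 = 127.48): to s=0 gives 41 → no gain ✓; to s=9.1 gives 133 − 3.6×9.1 = 100.24 → no gain ✓.
Mid-ability (own payoff 133 − 8.1×9.1 = 59.29): to s=0 gives 41 → no gain ✓; to s=18.2 gives 193 − 8.1×18.2 = 45.58 → no gain ✓.
Low-ability (own payoff 41): to s=9.1 gives 133 − 12.7×9.1 = 17.43 → no gain ✓; to s=18.2 gives 193 − 12.7×18.2 = -38.14 → no gain ✓.
6 of the 6 constraints hold; this profile is a separating equilibrium.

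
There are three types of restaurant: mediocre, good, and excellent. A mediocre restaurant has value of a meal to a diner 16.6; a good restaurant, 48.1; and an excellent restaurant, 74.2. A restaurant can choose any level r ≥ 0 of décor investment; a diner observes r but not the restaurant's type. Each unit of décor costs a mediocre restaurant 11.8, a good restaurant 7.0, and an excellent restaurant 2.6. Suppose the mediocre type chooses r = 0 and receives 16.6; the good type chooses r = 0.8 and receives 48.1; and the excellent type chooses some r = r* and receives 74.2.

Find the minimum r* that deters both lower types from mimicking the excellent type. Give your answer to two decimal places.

Mediocre type (on-path payoff 16.6) won't mimic when 16.6 ≥ 74.2 − 11.8·r*, i.e. r* ≥ 4.88.
Good type (on-path payoff 48.1 − 7.0×0.8 = 42.5) won't mimic when 42.5 ≥ 74.2 − 7.0·r*, i.e. r* ≥ 4.53.
Both must hold, so r* = max(4.88, 4.53) = 4.88. The mediocre type's constraint binds.

4.88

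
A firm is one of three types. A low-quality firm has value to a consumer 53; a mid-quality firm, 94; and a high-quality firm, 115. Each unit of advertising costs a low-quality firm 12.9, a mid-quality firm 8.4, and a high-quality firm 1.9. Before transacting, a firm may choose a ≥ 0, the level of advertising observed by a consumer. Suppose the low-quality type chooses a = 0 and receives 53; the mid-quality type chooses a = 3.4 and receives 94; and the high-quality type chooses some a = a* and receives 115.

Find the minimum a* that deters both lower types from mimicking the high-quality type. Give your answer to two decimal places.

5.90

Mid-quality type (on-path payoff 94 − 8.4×3.4 = 65.44) won't mimic when 65.44 ≥ 115 − 8.4·a*, i.e. a* ≥ 5.90.
Low-quality type (on-path payoff 53) won't mimic when 53 ≥ 115 − 12.9·a*, i.e. a* ≥ 4.81.
Both must hold, so a* = max(4.81, 5.90) = 5.90. The mid-quality type's constraint binds.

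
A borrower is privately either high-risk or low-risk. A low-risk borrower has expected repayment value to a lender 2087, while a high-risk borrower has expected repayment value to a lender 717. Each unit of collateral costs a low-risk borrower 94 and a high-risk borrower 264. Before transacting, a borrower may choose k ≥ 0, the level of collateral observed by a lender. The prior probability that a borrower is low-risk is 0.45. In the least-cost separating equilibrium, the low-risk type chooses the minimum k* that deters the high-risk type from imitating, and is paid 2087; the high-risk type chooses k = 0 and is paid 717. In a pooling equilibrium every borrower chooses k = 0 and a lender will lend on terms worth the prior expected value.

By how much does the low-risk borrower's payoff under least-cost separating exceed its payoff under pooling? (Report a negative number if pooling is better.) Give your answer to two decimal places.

Least-cost separating signal: k* solves 717 = 2087 − 264·k*, so k* = (2087 − 717)/264 ≈ 5.1894.
Low-risk type's separating payoff: 2087 − 94 × k* = 2087 − 94 × (2087 − 717)/264 = 2087 − 128780/264 ≈ 1599.1970.
Pooling payoff: 0.45 × 2087 + 0.55 × 717 = 1333.5.
Difference: 1599.1970 − 1333.5 = 265.697, i.e. 265.70 to two decimal places.
The low-risk type prefers to separate.

265.70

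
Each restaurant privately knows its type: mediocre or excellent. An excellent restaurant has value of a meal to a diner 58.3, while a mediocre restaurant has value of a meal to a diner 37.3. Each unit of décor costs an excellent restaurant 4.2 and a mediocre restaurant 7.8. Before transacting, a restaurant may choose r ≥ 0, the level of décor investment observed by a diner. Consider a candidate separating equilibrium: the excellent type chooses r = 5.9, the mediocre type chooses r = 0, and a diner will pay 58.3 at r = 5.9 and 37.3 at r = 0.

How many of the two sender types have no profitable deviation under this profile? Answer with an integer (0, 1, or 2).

Mediocre type: stay at 0 → 37.3; mimic → 58.3 − 7.8 × 5.9 = 12.28. IC holds (37.3 ≥ 12.28).
Excellent type: signal → 58.3 − 4.2 × 5.9 = 33.52; deviate to 0 → 37.3. IC fails (33.52 < 37.3).
1 of 2 constraints hold, so this profile is not an equilibrium.

1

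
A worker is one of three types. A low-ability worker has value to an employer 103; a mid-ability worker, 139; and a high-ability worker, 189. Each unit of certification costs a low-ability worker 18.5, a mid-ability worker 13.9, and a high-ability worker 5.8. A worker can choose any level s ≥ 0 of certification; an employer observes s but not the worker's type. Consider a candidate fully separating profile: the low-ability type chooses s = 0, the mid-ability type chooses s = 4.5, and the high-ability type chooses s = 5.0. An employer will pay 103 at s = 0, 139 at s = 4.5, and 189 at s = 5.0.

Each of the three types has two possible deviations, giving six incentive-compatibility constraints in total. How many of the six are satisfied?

4

Mid-ability (own payoff 139 − 13.9×4.5 = 76.45): to s=0 gives 103 → profitable ✗; to s=5.0 gives 189 − 13.9×5.0 = 119.5 → profitable ✗.
High-ability (own payoff 189 − 5.8×5.0 = 160): to s=0 gives 103 → no gain ✓; to s=4.5 gives 139 − 5.8×4.5 = 112.9 → no gain ✓.
Low-ability (own payoff 103): to s=4.5 gives 139 − 18.5×4.5 = 55.75 → no gain ✓; to s=5.0 gives 189 − 18.5×5.0 = 96.5 → no gain ✓.
4 of the 6 constraints hold; not an equilibrium.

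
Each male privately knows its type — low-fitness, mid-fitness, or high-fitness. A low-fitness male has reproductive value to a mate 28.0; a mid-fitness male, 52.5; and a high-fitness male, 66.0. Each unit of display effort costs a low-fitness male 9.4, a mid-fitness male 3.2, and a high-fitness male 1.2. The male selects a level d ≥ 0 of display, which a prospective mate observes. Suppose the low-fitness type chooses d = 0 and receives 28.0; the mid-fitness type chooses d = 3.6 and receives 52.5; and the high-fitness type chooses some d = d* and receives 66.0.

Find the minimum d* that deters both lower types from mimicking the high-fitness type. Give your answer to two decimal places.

Low-fitness type (on-path payoff 28.0) won't mimic when 28.0 ≥ 66.0 − 9.4·d*, i.e. d* ≥ 4.04.
Mid-fitness type (on-path payoff 52.5 − 3.2×3.6 = 40.98) won't mimic when 40.98 ≥ 66.0 − 3.2·d*, i.e. d* ≥ 7.82.
Both must hold, so d* = max(4.04, 7.82) = 7.82. The mid-fitness type's constraint binds.

7.82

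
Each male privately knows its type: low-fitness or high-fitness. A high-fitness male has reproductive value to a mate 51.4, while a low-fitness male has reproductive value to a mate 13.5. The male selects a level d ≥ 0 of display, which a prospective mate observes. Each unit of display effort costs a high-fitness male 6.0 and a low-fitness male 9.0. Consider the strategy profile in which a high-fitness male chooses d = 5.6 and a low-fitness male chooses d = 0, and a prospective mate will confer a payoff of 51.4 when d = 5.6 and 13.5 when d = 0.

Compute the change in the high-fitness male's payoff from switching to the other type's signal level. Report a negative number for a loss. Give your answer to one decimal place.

-4.3

Playing d = 5.6 the high-fitness male receives 51.4 − 6.0 × 5.6 = 17.8.
Deviating to d = 0 yields 13.5 instead.
Gain from deviating: 13.5 − 17.8 = -4.3.
The gain is negative, so the high-fitness type's incentive-compatibility constraint is satisfied.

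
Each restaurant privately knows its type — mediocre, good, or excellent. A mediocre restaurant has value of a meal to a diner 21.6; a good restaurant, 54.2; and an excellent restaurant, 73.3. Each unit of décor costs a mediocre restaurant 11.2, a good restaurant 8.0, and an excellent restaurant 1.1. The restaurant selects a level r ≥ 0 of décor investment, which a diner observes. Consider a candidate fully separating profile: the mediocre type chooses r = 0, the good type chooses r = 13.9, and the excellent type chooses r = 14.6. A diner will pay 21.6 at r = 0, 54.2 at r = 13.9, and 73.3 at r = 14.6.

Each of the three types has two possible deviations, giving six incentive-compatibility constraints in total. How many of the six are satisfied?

4

Mediocre (own payoff 21.6): to r=13.9 gives 54.2 − 11.2×13.9 = -101.48 → no gain ✓; to r=14.6 gives 73.3 − 11.2×14.6 = -90.22 → no gain ✓.
Excellent (own payoff 73.3 − 1.1×14.6 = 57.24): to r=0 gives 21.6 → no gain ✓; to r=13.9 gives 54.2 − 1.1×13.9 = 38.91 → no gain ✓.
Good (own payoff 54.2 − 8.0×13.9 = -57): to r=0 gives 21.6 → profitable ✗; to r=14.6 gives 73.3 − 8.0×14.6 = -43.5 → profitable ✗.
4 of the 6 constraints hold; not an equilibrium.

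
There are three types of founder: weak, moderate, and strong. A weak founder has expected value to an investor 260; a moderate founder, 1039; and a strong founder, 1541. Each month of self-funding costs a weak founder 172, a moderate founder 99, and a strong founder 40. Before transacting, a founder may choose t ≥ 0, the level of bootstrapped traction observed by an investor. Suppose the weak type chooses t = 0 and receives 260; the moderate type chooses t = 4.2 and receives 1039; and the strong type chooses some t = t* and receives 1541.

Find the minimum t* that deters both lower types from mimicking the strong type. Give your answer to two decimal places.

Weak type (on-path payoff 260) won't mimic when 260 ≥ 1541 − 172·t*, i.e. t* ≥ 7.45.
Moderate type (on-path payoff 1039 − 99×4.2 = 623.2) won't mimic when 623.2 ≥ 1541 − 99·t*, i.e. t* ≥ 9.27.
Both must hold, so t* = max(7.45, 9.27) = 9.27. The moderate type's constraint binds.

9.27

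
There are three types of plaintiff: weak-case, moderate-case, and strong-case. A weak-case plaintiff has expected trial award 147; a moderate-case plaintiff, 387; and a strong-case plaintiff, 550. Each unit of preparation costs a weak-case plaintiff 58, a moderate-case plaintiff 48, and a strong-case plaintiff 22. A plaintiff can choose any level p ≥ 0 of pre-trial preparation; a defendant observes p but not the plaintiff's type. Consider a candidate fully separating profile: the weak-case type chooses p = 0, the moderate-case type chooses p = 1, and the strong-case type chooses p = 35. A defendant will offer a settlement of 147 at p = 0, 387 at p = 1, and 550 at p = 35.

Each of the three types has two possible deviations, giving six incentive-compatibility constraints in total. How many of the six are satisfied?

3

Weak-case (own payoff 147): to p=1 gives 387 − 58×1 = 329 → profitable ✗; to p=35 gives 550 − 58×35 = -1480 → no gain ✓.
Moderate-case (own payoff 387 − 48×1 = 339): to p=0 gives 147 → no gain ✓; to p=35 gives 550 − 48×35 = -1130 → no gain ✓.
Strong-case (own payoff 550 − 22×35 = -220): to p=0 gives 147 → profitable ✗; to p=1 gives 387 − 22×1 = 365 → profitable ✗.
3 of the 6 constraints hold; not an equilibrium.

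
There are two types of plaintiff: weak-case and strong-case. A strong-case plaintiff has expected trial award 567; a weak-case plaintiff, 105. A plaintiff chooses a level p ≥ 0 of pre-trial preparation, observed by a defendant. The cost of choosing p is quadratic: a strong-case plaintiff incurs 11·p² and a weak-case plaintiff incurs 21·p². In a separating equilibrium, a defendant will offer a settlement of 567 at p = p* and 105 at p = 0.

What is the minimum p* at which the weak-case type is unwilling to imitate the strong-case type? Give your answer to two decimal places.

The weak-case type at p = 0 receives 105; imitating at p* yields 567 − 21·p*².
Indifference: 105 = 567 − 21·p*², so p*² = (567 − 105) / 21 = 22.
p* = √22 ≈ 4.69.

4.69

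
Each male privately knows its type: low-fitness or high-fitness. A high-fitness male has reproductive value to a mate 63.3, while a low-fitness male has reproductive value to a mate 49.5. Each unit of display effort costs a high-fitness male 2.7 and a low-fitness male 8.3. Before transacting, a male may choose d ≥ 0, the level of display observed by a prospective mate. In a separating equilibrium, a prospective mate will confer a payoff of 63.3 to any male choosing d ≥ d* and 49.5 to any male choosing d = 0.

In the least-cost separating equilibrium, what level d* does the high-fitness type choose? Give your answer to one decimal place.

1.7

A low-fitness male choosing d = 0 receives 49.5.
Imitating at d* instead would pay 63.3 at cost 8.3·d*, netting 63.3 − 8.3·d*.
Indifference: 49.5 = 63.3 − 8.3·d*, so d* = (63.3 − 49.5) / 8.3 ≈ 1.7.
This is the low-fitness type's binding incentive-compatibility constraint; any d ≥ 1.7 sustains separation on that side.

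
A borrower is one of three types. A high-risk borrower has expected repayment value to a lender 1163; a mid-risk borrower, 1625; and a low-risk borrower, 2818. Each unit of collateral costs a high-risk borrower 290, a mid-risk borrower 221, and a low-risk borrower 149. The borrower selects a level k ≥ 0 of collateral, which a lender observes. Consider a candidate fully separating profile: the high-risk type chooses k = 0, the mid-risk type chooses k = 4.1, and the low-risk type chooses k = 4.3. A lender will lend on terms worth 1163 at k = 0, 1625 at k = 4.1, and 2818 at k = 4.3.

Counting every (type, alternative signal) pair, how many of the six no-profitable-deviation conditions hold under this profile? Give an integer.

3

Mid-risk (own payoff 1625 − 221×4.1 = 718.9): to k=0 gives 1163 → profitable ✗; to k=4.3 gives 2818 − 221×4.3 = 1867.7 → profitable ✗.
High-risk (own payoff 1163): to k=4.1 gives 1625 − 290×4.1 = 436 → no gain ✓; to k=4.3 gives 2818 − 290×4.3 = 1571 → profitable ✗.
Low-risk (own payoff 2818 − 149×4.3 = 2177.3): to k=0 gives 1163 → no gain ✓; to k=4.1 gives 1625 − 149×4.1 = 1014.1 → no gain ✓.
3 of the 6 constraints hold; not an equilibrium.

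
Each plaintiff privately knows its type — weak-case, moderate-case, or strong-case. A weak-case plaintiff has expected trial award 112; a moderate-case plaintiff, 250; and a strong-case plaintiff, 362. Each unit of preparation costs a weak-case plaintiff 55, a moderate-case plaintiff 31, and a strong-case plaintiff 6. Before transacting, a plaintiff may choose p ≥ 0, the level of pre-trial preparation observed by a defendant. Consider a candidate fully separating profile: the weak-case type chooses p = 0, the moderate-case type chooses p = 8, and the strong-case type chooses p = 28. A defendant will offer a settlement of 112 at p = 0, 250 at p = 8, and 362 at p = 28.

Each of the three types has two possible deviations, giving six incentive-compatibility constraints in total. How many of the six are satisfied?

Weak-case (own payoff 112): to p=8 gives 250 − 55×8 = -190 → no gain ✓; to p=28 gives 362 − 55×28 = -1178 → no gain ✓.
Strong-case (own payoff 362 − 6×28 = 194): to p=0 gives 112 → no gain ✓; to p=8 gives 250 − 6×8 = 202 → profitable ✗.
Moderate-case (own payoff 250 − 31×8 = 2): to p=0 gives 112 → profitable ✗; to p=28 gives 362 − 31×28 = -506 → no gain ✓.
4 of the 6 constraints hold; not an equilibrium.

4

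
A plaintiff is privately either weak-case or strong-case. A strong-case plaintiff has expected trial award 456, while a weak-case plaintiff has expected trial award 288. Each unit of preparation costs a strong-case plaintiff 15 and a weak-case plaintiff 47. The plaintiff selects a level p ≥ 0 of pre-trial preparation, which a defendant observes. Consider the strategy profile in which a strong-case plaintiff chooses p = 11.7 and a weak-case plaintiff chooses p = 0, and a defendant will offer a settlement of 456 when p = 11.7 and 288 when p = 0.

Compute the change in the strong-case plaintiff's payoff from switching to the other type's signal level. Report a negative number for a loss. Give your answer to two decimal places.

Playing p = 11.7 the strong-case plaintiff receives 456 − 15 × 11.7 = 280.5.
Deviating to p = 0 yields 288 instead.
Gain from deviating: 288 − 280.5 = 7.50.
The gain is positive, so the strong-case type's incentive-compatibility constraint is violated — this profile is not a separating equilibrium.

7.50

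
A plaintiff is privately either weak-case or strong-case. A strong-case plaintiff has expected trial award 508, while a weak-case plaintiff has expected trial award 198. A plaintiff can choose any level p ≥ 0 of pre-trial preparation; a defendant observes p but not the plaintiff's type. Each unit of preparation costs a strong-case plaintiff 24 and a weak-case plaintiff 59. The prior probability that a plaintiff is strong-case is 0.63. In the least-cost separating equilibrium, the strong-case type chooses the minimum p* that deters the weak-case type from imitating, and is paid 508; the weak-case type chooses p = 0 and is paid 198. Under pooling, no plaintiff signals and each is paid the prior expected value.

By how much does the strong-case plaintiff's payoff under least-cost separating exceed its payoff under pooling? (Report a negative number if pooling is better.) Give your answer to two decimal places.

-11.40

Least-cost separating signal: p* solves 198 = 508 − 59·p*, so p* = (508 − 198)/59 ≈ 5.2542.
Strong-case type's separating payoff: 508 − 24 × p* = 508 − 24 × (508 − 198)/59 = 508 − 7440/59 ≈ 381.8983.
Pooling payoff: 0.63 × 508 + 0.37 × 198 = 393.3.
Difference: 381.8983 − 393.3 = -11.4017, i.e. -11.40 to two decimal places.
The strong-case type would prefer the pooling outcome.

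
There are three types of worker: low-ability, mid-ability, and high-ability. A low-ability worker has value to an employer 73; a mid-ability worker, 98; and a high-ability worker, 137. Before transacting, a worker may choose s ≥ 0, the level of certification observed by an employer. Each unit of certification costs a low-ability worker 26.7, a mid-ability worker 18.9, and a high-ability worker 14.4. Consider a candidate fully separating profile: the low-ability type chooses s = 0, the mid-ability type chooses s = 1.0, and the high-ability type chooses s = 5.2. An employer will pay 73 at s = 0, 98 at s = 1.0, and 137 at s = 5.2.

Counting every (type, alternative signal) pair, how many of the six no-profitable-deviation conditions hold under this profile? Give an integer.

Low-ability (own payoff 73): to s=1.0 gives 98 − 26.7×1.0 = 71.3 → no gain ✓; to s=5.2 gives 137 − 26.7×5.2 = -1.84 → no gain ✓.
Mid-ability (own payoff 98 − 18.9×1.0 = 79.1): to s=0 gives 73 → no gain ✓; to s=5.2 gives 137 − 18.9×5.2 = 38.72 → no gain ✓.
High-ability (own payoff 137 − 14.4×5.2 = 62.12): to s=0 gives 73 → profitable ✗; to s=1.0 gives 98 − 14.4×1.0 = 83.6 → profitable ✗.
4 of the 6 constraints hold; not an equilibrium.

4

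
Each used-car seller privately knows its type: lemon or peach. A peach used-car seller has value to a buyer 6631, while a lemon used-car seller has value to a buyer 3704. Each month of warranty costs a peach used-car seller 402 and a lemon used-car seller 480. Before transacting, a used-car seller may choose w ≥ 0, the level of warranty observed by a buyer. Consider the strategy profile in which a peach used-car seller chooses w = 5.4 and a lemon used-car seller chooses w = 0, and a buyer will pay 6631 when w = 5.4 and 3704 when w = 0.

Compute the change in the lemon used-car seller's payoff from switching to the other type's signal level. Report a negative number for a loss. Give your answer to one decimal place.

335.0

Playing w = 0 the lemon used-car seller receives 3704.
Deviating to w = 5.4 brings payment 6631 at cost 480 × 5.4 = 2592, netting 4039.
Gain from deviating: 4039 − 3704 = 335.0.
The gain is positive, so the lemon type's incentive-compatibility constraint is violated — this profile is not a separating equilibrium.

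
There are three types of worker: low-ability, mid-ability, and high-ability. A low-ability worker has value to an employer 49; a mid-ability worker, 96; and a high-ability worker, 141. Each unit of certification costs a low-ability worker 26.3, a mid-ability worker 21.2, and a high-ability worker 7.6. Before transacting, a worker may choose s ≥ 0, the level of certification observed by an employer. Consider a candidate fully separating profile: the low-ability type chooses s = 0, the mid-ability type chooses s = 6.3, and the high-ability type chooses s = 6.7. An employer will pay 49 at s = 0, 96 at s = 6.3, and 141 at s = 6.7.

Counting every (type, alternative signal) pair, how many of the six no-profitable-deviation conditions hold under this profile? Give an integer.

Low-ability (own payoff 49): to s=6.3 gives 96 − 26.3×6.3 = -69.69 → no gain ✓; to s=6.7 gives 141 − 26.3×6.7 = -35.21 → no gain ✓.
High-ability (own payoff 141 − 7.6×6.7 = 90.08): to s=0 gives 49 → no gain ✓; to s=6.3 gives 96 − 7.6×6.3 = 48.12 → no gain ✓.
Mid-ability (own payoff 96 − 21.2×6.3 = -37.56): to s=0 gives 49 → profitable ✗; to s=6.7 gives 141 − 21.2×6.7 = -1.04 → profitable ✗.
4 of the 6 constraints hold; not an equilibrium.

4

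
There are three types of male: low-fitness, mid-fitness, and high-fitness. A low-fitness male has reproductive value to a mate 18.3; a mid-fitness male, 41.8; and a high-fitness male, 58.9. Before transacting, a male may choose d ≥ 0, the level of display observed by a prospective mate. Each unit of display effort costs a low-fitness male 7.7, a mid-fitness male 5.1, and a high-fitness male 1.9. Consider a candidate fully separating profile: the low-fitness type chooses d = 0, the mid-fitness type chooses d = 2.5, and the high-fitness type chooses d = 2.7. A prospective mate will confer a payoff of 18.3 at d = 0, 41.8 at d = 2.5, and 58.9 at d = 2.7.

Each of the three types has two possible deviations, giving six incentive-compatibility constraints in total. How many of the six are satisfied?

3

High-fitness (own payoff 58.9 − 1.9×2.7 = 53.77): to d=0 gives 18.3 → no gain ✓; to d=2.5 gives 41.8 − 1.9×2.5 = 37.05 → no gain ✓.
Low-fitness (own payoff 18.3): to d=2.5 gives 41.8 − 7.7×2.5 = 22.55 → profitable ✗; to d=2.7 gives 58.9 − 7.7×2.7 = 38.11 → profitable ✗.
Mid-fitness (own payoff 41.8 − 5.1×2.5 = 29.05): to d=0 gives 18.3 → no gain ✓; to d=2.7 gives 58.9 − 5.1×2.7 = 45.13 → profitable ✗.
3 of the 6 constraints hold; not an equilibrium.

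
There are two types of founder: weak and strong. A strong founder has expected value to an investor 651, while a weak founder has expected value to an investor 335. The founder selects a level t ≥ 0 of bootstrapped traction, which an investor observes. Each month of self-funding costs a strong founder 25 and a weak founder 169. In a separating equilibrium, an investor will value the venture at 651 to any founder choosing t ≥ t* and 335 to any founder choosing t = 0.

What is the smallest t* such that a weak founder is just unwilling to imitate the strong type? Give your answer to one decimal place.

A weak founder choosing t = 0 receives 335.
Imitating at t* instead would pay 651 at cost 169·t*, netting 651 − 169·t*.
Indifference: 335 = 651 − 169·t*, so t* = (651 − 335) / 169 ≈ 1.9.
This is the weak type's binding incentive-compatibility constraint; any t ≥ 1.9 sustains separation on that side.

1.9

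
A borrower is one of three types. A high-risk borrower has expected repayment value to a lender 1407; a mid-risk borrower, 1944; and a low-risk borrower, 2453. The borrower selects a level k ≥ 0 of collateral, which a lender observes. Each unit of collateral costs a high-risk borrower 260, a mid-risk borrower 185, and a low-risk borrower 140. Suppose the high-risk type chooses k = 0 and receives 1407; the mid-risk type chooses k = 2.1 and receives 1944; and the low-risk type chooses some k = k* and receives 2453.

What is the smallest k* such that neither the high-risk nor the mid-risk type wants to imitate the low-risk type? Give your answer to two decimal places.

High-risk type (on-path payoff 1407) won't mimic when 1407 ≥ 2453 − 260·k*, i.e. k* ≥ 4.02.
Mid-risk type (on-path payoff 1944 − 185×2.1 = 1555.5) won't mimic when 1555.5 ≥ 2453 − 185·k*, i.e. k* ≥ 4.85.
Both must hold, so k* = max(4.02, 4.85) = 4.85. The mid-risk type's constraint binds.

4.85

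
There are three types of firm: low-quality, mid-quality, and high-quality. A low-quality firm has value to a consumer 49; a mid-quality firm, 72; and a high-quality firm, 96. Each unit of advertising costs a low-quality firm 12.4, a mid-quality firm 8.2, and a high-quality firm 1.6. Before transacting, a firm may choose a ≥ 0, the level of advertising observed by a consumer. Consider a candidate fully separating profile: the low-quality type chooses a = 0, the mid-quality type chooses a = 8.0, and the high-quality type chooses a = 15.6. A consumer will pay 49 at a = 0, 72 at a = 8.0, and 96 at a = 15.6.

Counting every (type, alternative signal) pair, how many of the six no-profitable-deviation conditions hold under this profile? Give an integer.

5

High-quality (own payoff 96 − 1.6×15.6 = 71.04): to a=0 gives 49 → no gain ✓; to a=8.0 gives 72 − 1.6×8.0 = 59.2 → no gain ✓.
Mid-quality (own payoff 72 − 8.2×8.0 = 6.4): to a=0 gives 49 → profitable ✗; to a=15.6 gives 96 − 8.2×15.6 = -31.92 → no gain ✓.
Low-quality (own payoff 49): to a=8.0 gives 72 − 12.4×8.0 = -27.2 → no gain ✓; to a=15.6 gives 96 − 12.4×15.6 = -97.44 → no gain ✓.
5 of the 6 constraints hold; not an equilibrium.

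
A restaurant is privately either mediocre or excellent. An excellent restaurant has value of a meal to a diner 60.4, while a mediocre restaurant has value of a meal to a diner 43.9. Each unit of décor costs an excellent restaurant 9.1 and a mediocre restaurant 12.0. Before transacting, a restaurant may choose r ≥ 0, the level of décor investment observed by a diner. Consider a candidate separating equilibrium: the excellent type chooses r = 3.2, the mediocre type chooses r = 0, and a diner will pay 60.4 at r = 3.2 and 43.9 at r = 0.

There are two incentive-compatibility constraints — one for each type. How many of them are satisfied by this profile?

Mediocre type: stay at 0 → 43.9; mimic → 60.4 − 12.0 × 3.2 = 22. IC holds (43.9 ≥ 22).
Excellent type: signal → 60.4 − 9.1 × 3.2 = 31.28; deviate to 0 → 43.9. IC fails (31.28 < 43.9).
1 of 2 constraints hold, so this profile is not an equilibrium.

1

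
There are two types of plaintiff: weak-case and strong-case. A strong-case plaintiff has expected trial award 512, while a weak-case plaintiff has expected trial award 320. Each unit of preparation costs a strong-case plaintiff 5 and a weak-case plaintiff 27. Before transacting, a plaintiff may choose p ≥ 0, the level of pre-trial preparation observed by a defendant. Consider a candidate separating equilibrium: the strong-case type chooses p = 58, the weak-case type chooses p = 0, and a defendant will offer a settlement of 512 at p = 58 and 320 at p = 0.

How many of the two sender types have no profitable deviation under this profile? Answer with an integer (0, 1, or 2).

1

Strong-case type: signal → 512 − 5 × 58 = 222; deviate to 0 → 320. IC fails (222 < 320).
Weak-case type: stay at 0 → 320; mimic → 512 − 27 × 58 = -1054. IC holds (320 ≥ -1054).
1 of 2 constraints hold, so this profile is not an equilibrium.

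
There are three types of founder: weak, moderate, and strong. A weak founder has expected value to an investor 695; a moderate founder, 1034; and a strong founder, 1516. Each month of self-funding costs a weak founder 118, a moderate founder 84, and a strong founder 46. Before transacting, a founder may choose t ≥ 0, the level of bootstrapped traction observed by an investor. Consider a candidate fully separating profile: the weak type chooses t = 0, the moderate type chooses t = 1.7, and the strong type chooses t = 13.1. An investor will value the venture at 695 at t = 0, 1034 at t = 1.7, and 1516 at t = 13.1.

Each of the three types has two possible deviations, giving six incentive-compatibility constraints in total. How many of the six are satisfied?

4

Strong (own payoff 1516 − 46×13.1 = 913.4): to t=0 gives 695 → no gain ✓; to t=1.7 gives 1034 − 46×1.7 = 955.8 → profitable ✗.
Moderate (own payoff 1034 − 84×1.7 = 891.2): to t=0 gives 695 → no gain ✓; to t=13.1 gives 1516 − 84×13.1 = 415.6 → no gain ✓.
Weak (own payoff 695): to t=1.7 gives 1034 − 118×1.7 = 833.4 → profitable ✗; to t=13.1 gives 1516 − 118×13.1 = -29.8 → no gain ✓.
4 of the 6 constraints hold; not an equilibrium.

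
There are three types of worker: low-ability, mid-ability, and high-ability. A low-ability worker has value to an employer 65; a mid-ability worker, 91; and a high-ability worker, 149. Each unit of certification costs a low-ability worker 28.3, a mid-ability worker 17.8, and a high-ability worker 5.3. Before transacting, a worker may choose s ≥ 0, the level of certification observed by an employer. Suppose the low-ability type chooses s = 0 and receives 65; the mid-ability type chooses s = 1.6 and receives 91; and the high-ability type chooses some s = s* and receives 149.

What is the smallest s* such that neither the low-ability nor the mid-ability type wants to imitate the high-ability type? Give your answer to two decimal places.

4.86

Mid-ability type (on-path payoff 91 − 17.8×1.6 = 62.52) won't mimic when 62.52 ≥ 149 − 17.8·s*, i.e. s* ≥ 4.86.
Low-ability type (on-path payoff 65) won't mimic when 65 ≥ 149 − 28.3·s*, i.e. s* ≥ 2.97.
Both must hold, so s* = max(2.97, 4.86) = 4.86. The mid-ability type's constraint binds.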